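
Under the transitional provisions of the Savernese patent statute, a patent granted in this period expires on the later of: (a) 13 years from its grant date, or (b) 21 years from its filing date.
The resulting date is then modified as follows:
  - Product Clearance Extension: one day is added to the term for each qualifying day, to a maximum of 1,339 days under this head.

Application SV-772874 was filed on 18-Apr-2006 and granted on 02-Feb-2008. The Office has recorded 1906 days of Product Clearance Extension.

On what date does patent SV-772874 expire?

(a) grant + 13 years → 2 February 2021.
(b) filing + 21 years → 18 April 2027.
Later of the two: 18 April 2027.
Product Clearance Extension: 1906 days claimed exceeds the 1339-day cap, so +1339 days → 17 December 2030.

December 17, 2030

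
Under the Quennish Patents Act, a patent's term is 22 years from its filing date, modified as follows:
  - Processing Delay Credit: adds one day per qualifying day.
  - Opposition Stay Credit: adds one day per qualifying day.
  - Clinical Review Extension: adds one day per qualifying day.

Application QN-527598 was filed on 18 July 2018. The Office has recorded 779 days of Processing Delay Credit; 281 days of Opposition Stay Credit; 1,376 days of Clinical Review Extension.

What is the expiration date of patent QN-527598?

2047-03-20

Base term: filing date + 22 years → 18 July 2040.
Processing Delay Credit: +779 days → 5 September 2042.
Opposition Stay Credit: +281 days → 13 June 2043.
Clinical Review Extension: +1376 days → 20 March 2047.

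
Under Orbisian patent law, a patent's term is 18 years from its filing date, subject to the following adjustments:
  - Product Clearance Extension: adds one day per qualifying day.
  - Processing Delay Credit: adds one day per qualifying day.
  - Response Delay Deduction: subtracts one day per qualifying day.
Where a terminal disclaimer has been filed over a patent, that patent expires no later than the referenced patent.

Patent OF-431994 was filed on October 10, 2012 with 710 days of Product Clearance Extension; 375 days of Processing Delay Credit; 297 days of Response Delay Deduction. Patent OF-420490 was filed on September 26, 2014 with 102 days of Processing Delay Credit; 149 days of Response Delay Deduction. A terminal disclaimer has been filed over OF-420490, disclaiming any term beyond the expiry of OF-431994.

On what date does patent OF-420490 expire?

Natural term of OF-420490:
  Base: filing + 18 years → 26 September 2032.
  Processing Delay Credit: +102 days → 6 January 2033.
  Response Delay Deduction: −149 days → 10 August 2032.
Expiry of referenced patent OF-431994:
  Base: filing + 18 years → 10 October 2030.
  Product Clearance Extension: +710 days → 19 September 2032.
  Processing Delay Credit: +375 days → 29 September 2033.
  Response Delay Deduction: −297 days → 6 December 2032.
Terminal disclaimer: OF-420490 expires on the earlier of 10 August 2032 and 6 December 2032.

2032-08-10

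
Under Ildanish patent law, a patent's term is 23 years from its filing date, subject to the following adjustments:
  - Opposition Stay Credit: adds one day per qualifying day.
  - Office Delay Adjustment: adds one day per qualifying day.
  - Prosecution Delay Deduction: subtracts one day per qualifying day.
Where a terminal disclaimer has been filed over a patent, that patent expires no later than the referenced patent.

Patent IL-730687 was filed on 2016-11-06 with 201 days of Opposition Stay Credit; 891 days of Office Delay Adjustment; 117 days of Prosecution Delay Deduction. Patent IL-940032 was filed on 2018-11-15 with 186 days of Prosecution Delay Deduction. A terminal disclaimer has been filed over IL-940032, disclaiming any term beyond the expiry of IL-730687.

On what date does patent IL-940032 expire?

Natural term of IL-940032:
  Base: filing + 23 years → 15 November 2041.
  Prosecution Delay Deduction: −186 days → 13 May 2041.
Expiry of referenced patent IL-730687:
  Base: filing + 23 years → 6 November 2039.
  Opposition Stay Credit: +201 days → 25 May 2040.
  Office Delay Adjustment: +891 days → 2 November 2042.
  Prosecution Delay Deduction: −117 days → 8 July 2042.
Terminal disclaimer: IL-940032 expires on the earlier of 13 May 2041 and 8 July 2042.

May 13, 2041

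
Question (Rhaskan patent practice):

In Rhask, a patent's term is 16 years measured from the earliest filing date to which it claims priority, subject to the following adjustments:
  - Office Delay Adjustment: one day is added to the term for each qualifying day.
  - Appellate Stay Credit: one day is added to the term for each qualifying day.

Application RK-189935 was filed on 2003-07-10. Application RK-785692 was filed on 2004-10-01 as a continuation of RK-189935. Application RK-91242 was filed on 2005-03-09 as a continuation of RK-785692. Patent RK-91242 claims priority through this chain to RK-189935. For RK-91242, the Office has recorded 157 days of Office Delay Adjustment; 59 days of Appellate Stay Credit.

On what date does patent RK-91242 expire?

2020-02-11

Earliest priority filing: 10 July 2003.
Base term: 10 July 2003 + 16 years → 10 July 2019.
Office Delay Adjustment: +157 days → 14 December 2019.
Appellate Stay Credit: +59 days → 11 February 2020.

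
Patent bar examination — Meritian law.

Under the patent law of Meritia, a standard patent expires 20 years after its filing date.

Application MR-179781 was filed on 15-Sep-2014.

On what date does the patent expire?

Filing date + 20 years → 15 September 2034.

2034-09-15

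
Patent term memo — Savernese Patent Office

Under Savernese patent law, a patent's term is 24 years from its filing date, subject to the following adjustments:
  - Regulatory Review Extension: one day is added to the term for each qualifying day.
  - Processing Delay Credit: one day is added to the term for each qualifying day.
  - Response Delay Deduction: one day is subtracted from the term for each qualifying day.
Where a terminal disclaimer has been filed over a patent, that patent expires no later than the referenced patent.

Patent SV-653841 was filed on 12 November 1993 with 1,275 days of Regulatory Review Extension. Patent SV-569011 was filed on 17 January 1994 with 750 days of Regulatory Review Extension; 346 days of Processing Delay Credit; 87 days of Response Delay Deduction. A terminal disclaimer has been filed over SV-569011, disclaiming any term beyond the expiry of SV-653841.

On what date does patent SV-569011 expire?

October 22, 2020

Natural term of SV-569011:
  Base: filing + 24 years → 17 January 2018.
  Regulatory Review Extension: +750 days → 6 February 2020.
  Processing Delay Credit: +346 days → 17 January 2021.
  Response Delay Deduction: −87 days → 22 October 2020.
Expiry of referenced patent SV-653841:
  Base: filing + 24 years → 12 November 2017.
  Regulatory Review Extension: +1275 days → 10 May 2021.
Terminal disclaimer: SV-569011 expires on the earlier of 22 October 2020 and 10 May 2021.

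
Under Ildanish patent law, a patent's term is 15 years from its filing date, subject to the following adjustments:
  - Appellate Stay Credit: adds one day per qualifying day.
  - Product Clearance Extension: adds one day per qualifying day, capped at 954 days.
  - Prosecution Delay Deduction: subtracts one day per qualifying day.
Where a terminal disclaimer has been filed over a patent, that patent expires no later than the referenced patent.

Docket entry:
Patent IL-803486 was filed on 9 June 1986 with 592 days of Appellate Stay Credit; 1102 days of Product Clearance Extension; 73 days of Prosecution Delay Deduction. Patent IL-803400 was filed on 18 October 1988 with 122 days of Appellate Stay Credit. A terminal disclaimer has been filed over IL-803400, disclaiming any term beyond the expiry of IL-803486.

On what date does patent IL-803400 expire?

2004-02-17

Natural term of IL-803400:
  Base: filing + 15 years → 18 October 2003.
  Appellate Stay Credit: +122 days → 17 February 2004.
Expiry of referenced patent IL-803486:
  Base: filing + 15 years → 9 June 2001.
  Appellate Stay Credit: +592 days → 22 January 2003.
  Product Clearance Extension: 1102 days claimed exceeds the 954-day cap, so +954 days → 2 September 2005.
  Prosecution Delay Deduction: −73 days → 21 June 2005.
Terminal disclaimer: IL-803400 expires on the earlier of 17 February 2004 and 21 June 2005.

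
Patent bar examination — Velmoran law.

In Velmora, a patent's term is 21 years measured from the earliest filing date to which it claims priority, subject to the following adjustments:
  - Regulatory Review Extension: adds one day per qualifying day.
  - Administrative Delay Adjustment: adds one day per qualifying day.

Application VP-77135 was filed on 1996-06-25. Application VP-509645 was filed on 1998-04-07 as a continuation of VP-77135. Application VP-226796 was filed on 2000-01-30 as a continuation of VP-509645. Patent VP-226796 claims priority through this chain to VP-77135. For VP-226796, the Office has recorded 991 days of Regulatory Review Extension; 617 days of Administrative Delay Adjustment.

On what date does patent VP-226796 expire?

Earliest priority filing: 25 June 1996.
Base term: 25 June 1996 + 21 years → 25 June 2017.
Regulatory Review Extension: +991 days → 12 March 2020.
Administrative Delay Adjustment: +617 days → 19 November 2021.

November 19, 2021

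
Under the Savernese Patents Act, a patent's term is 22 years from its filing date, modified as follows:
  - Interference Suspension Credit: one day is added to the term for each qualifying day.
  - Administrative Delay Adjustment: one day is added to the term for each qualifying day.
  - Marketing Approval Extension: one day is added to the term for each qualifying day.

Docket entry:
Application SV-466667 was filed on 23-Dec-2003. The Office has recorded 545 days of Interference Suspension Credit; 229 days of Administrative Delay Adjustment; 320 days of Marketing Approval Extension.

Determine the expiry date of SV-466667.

Base term: filing date + 22 years → 23 December 2025.
Interference Suspension Credit: +545 days → 21 June 2027.
Administrative Delay Adjustment: +229 days → 5 February 2028.
Marketing Approval Extension: +320 days → 21 December 2028.

2028-12-21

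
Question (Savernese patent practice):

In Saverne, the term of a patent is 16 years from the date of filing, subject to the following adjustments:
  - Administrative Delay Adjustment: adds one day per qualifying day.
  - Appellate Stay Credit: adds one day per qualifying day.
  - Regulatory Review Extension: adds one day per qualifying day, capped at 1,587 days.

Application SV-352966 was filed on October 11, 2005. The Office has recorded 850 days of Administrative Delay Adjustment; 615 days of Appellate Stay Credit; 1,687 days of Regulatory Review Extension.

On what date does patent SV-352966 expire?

Base term: filing date + 16 years → 11 October 2021.
Administrative Delay Adjustment: +850 days → 8 February 2024.
Appellate Stay Credit: +615 days → 15 October 2025.
Regulatory Review Extension: 1687 days claimed exceeds the 1587-day cap, so +1587 days → 18 February 2030.

February 18, 2030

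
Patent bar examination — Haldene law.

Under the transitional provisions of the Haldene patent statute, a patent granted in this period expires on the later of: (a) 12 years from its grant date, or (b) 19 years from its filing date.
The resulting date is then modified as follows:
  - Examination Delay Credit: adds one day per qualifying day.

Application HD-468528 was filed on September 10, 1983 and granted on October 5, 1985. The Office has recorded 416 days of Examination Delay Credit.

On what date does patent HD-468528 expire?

(a) grant + 12 years → 5 October 1997.
(b) filing + 19 years → 10 September 2002.
Later of the two: 10 September 2002.
Examination Delay Credit: +416 days → 31 October 2003.

2003-10-31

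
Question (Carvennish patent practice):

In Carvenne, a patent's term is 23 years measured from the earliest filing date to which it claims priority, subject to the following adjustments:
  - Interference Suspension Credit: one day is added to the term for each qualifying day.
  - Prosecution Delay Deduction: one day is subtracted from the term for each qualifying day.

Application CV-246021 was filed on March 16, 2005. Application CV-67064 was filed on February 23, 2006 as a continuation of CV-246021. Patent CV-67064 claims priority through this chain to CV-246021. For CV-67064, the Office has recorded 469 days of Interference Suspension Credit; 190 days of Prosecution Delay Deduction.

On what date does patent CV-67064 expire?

Earliest priority filing: 16 March 2005.
Base term: 16 March 2005 + 23 years → 16 March 2028.
Interference Suspension Credit: +469 days → 28 June 2029.
Prosecution Delay Deduction: −190 days → 20 December 2028.

December 20, 2028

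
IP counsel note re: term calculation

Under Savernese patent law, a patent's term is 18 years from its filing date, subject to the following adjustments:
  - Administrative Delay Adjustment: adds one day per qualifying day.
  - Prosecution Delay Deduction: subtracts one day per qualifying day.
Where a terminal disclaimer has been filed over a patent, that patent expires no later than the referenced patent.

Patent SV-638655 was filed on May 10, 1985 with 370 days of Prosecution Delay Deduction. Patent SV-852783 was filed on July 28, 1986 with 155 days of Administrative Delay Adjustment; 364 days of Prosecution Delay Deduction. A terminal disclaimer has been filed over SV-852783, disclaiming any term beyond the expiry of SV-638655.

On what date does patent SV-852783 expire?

2002-05-05

Natural term of SV-852783:
  Base: filing + 18 years → 28 July 2004.
  Administrative Delay Adjustment: +155 days → 30 December 2004.
  Prosecution Delay Deduction: −364 days → 1 January 2004.
Expiry of referenced patent SV-638655:
  Base: filing + 18 years → 10 May 2003.
  Prosecution Delay Deduction: −370 days → 5 May 2002.
Terminal disclaimer: SV-852783 expires on the earlier of 1 January 2004 and 5 May 2002.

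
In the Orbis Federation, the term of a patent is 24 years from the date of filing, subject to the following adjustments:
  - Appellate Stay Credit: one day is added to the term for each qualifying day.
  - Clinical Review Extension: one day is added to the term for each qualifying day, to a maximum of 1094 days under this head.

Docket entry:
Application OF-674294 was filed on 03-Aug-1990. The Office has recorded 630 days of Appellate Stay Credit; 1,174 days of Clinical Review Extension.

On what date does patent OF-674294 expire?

April 23, 2019

Base term: filing date + 24 years → 3 August 2014.
Appellate Stay Credit: +630 days → 24 April 2016.
Clinical Review Extension: 1174 days claimed exceeds the 1094-day cap, so +1094 days → 23 April 2019.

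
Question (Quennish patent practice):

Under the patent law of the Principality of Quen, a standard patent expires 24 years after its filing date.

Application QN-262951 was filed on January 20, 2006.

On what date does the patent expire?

Filing date + 24 years → 20 January 2030.

2030-01-20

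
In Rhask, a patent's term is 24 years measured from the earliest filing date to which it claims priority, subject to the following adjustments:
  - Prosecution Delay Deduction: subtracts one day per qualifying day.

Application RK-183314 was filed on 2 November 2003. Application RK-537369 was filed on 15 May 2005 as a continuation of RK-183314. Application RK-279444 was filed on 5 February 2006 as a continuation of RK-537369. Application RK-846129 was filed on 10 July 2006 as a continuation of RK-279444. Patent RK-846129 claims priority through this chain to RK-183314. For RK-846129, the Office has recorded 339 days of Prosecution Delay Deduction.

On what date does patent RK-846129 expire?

2026-11-28

Earliest priority filing: 2 November 2003.
Base term: 2 November 2003 + 24 years → 2 November 2027.
Prosecution Delay Deduction: −339 days → 28 November 2026.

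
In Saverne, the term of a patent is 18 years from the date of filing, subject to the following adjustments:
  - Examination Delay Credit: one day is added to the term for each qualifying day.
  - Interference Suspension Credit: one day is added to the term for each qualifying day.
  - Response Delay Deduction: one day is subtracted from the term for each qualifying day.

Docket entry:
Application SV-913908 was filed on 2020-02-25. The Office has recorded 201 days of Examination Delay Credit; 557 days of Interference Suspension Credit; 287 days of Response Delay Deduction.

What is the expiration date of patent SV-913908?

Base term: filing date + 18 years → 25 February 2038.
Examination Delay Credit: +201 days → 14 September 2038.
Interference Suspension Credit: +557 days → 24 March 2040.
Response Delay Deduction: −287 days → 11 June 2039.

June 11, 2039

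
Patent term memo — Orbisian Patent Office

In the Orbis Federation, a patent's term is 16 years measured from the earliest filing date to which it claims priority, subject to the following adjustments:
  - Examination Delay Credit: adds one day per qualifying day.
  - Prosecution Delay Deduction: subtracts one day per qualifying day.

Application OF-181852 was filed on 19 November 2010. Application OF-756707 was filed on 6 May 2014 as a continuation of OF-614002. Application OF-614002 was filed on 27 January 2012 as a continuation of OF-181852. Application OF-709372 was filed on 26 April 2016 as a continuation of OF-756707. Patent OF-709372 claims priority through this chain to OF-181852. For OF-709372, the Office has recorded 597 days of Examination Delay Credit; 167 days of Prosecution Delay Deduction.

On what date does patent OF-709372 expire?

Earliest priority filing: 19 November 2010.
Base term: 19 November 2010 + 16 years → 19 November 2026.
Examination Delay Credit: +597 days → 8 July 2028.
Prosecution Delay Deduction: −167 days → 23 January 2028.

January 23, 2028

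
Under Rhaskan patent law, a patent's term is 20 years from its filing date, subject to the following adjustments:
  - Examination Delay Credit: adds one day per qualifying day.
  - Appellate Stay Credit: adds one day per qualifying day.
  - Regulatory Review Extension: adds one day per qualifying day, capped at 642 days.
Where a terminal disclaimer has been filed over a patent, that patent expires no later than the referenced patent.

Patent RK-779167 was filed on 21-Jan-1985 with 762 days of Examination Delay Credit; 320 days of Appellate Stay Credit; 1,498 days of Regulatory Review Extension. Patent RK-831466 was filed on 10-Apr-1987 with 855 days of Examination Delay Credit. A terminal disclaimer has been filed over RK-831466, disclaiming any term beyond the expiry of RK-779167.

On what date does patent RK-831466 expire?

Natural term of RK-831466:
  Base: filing + 20 years → 10 April 2007.
  Examination Delay Credit: +855 days → 12 August 2009.
Expiry of referenced patent RK-779167:
  Base: filing + 20 years → 21 January 2005.
  Examination Delay Credit: +762 days → 22 February 2007.
  Appellate Stay Credit: +320 days → 8 January 2008.
  Regulatory Review Extension: 1498 days claimed exceeds the 642-day cap, so +642 days → 11 October 2009.
Terminal disclaimer: RK-831466 expires on the earlier of 12 August 2009 and 11 October 2009.

2009-08-12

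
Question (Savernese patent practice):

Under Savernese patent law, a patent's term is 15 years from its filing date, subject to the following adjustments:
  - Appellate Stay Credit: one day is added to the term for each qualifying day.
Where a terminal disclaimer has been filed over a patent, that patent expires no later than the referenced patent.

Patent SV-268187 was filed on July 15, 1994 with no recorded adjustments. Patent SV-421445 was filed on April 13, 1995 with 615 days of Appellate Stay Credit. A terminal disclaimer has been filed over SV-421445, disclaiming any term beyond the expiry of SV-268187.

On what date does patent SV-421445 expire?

2009-07-15

Natural term of SV-421445:
  Base: filing + 15 years → 13 April 2010.
  Appellate Stay Credit: +615 days → 19 December 2011.
Expiry of referenced patent SV-268187:
  Base: filing + 15 years → 15 July 2009.
Terminal disclaimer: SV-421445 expires on the earlier of 19 December 2011 and 15 July 2009.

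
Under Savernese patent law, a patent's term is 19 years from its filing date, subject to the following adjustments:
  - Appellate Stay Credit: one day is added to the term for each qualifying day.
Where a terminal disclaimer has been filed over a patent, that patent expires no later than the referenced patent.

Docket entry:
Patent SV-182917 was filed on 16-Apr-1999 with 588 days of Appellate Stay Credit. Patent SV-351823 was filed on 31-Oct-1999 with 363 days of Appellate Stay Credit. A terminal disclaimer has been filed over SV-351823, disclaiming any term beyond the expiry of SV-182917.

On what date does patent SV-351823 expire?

2019-10-29

Natural term of SV-351823:
  Base: filing + 19 years → 31 October 2018.
  Appellate Stay Credit: +363 days → 29 October 2019.
Expiry of referenced patent SV-182917:
  Base: filing + 19 years → 16 April 2018.
  Appellate Stay Credit: +588 days → 25 November 2019.
Terminal disclaimer: SV-351823 expires on the earlier of 29 October 2019 and 25 November 2019.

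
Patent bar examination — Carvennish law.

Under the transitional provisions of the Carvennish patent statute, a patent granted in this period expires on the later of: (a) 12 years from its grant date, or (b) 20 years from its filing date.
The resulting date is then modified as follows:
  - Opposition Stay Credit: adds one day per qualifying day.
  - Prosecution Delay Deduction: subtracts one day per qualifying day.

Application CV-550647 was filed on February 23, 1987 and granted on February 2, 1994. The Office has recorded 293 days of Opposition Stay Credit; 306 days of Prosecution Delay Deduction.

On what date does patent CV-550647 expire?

(a) grant + 12 years → 2 February 2006.
(b) filing + 20 years → 23 February 2007.
Later of the two: 23 February 2007.
Opposition Stay Credit: +293 days → 13 December 2007.
Prosecution Delay Deduction: −306 days → 10 February 2007.

2007-02-10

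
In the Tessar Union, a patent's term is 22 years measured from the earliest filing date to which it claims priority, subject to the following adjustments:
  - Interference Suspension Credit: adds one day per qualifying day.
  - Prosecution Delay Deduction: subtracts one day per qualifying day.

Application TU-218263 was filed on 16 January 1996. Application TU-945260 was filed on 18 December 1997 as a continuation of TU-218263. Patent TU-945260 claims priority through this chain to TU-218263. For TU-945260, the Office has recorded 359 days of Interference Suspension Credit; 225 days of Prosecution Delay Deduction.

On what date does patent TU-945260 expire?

2018-05-30

Earliest priority filing: 16 January 1996.
Base term: 16 January 1996 + 22 years → 16 January 2018.
Interference Suspension Credit: +359 days → 10 January 2019.
Prosecution Delay Deduction: −225 days → 30 May 2018.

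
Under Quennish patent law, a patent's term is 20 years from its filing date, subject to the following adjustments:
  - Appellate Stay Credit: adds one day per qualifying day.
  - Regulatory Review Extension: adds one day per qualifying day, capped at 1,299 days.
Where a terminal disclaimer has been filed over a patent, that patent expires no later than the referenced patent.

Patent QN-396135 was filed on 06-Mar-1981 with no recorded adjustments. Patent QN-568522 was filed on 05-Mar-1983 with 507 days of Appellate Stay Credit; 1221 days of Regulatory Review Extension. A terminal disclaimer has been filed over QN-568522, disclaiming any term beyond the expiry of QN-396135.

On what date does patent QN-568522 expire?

Natural term of QN-568522:
  Base: filing + 20 years → 5 March 2003.
  Appellate Stay Credit: +507 days → 24 July 2004.
  Regulatory Review Extension: 1221 days (within the 1299-day cap) → +1221 days → 27 November 2007.
Expiry of referenced patent QN-396135:
  Base: filing + 20 years → 6 March 2001.
Terminal disclaimer: QN-568522 expires on the earlier of 27 November 2007 and 6 March 2001.

March 6, 2001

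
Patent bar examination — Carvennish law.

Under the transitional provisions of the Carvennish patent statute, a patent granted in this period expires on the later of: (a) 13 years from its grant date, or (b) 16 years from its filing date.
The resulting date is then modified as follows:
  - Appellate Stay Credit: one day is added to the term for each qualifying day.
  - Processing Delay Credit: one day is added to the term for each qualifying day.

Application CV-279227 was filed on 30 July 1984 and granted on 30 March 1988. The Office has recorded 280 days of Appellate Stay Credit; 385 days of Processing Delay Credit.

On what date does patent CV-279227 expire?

January 24, 2003

(a) grant + 13 years → 30 March 2001.
(b) filing + 16 years → 30 July 2000.
Later of the two: 30 March 2001.
Appellate Stay Credit: +280 days → 4 January 2002.
Processing Delay Credit: +385 days → 24 January 2003.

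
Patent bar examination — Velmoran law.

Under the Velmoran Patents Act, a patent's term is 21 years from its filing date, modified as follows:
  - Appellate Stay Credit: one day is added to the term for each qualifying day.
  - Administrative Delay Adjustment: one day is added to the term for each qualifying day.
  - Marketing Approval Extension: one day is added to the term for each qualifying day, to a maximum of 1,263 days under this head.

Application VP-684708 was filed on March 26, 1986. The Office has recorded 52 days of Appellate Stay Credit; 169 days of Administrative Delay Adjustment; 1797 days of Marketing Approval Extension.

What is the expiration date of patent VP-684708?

Base term: filing date + 21 years → 26 March 2007.
Appellate Stay Credit: +52 days → 17 May 2007.
Administrative Delay Adjustment: +169 days → 2 November 2007.
Marketing Approval Extension: 1797 days claimed exceeds the 1263-day cap, so +1263 days → 18 April 2011.

2011-04-18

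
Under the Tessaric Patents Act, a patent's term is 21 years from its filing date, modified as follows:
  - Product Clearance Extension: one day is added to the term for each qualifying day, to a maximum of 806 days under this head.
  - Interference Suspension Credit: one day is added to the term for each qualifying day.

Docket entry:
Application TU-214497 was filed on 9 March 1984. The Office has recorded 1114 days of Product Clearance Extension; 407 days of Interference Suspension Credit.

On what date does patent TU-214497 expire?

2008-07-04

Base term: filing date + 21 years → 9 March 2005.
Product Clearance Extension: 1114 days claimed exceeds the 806-day cap, so +806 days → 24 May 2007.
Interference Suspension Credit: +407 days → 4 July 2008.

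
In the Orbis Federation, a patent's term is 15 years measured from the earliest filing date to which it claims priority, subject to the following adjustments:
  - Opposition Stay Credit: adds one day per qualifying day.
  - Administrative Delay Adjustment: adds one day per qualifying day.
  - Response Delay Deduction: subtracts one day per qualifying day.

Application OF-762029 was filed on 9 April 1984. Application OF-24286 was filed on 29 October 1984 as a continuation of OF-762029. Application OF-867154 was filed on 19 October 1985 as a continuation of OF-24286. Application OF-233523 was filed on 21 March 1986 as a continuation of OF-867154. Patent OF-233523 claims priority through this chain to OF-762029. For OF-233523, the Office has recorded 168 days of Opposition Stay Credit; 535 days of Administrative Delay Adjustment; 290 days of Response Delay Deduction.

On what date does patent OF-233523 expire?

Earliest priority filing: 9 April 1984.
Base term: 9 April 1984 + 15 years → 9 April 1999.
Opposition Stay Credit: +168 days → 24 September 1999.
Administrative Delay Adjustment: +535 days → 12 March 2001.
Response Delay Deduction: −290 days → 26 May 2000.

May 26, 2000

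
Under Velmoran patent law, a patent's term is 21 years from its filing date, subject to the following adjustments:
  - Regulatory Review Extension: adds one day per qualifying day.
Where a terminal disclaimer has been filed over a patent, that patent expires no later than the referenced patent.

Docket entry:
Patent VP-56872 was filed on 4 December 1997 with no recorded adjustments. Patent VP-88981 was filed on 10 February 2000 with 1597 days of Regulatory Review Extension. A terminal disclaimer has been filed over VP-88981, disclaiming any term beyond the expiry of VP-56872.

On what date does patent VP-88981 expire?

2018-12-04

Natural term of VP-88981:
  Base: filing + 21 years → 10 February 2021.
  Regulatory Review Extension: +1597 days → 26 June 2025.
Expiry of referenced patent VP-56872:
  Base: filing + 21 years → 4 December 2018.
Terminal disclaimer: VP-88981 expires on the earlier of 26 June 2025 and 4 December 2018.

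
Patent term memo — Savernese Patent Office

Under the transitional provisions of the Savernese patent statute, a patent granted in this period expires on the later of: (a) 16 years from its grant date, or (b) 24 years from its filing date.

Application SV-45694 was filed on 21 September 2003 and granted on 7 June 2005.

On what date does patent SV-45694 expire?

(a) grant + 16 years → 7 June 2021.
(b) filing + 24 years → 21 September 2027.
Later of the two: 21 September 2027.

2027-09-21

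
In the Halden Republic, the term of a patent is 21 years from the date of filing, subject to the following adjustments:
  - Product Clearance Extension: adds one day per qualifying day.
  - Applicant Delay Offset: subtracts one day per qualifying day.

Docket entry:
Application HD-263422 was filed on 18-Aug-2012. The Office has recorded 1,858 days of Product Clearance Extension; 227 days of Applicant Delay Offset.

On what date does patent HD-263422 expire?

February 4, 2038

Base term: filing date + 21 years → 18 August 2033.
Product Clearance Extension: +1858 days → 19 September 2038.
Applicant Delay Offset: −227 days → 4 February 2038.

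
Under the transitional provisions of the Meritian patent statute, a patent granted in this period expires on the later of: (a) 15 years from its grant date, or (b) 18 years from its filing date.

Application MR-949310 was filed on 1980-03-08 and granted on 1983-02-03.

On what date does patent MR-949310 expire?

(a) grant + 15 years → 3 February 1998.
(b) filing + 18 years → 8 March 1998.
Later of the two: 8 March 1998.

1998-03-08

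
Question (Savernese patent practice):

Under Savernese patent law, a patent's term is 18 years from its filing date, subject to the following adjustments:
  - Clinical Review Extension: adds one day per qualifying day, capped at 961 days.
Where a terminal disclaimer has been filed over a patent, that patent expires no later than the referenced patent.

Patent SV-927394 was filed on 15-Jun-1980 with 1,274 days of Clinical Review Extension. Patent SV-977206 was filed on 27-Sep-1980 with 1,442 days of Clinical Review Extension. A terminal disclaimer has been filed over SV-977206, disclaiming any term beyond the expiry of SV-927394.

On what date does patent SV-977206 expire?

Natural term of SV-977206:
  Base: filing + 18 years → 27 September 1998.
  Clinical Review Extension: 1442 days claimed exceeds the 961-day cap, so +961 days → 15 May 2001.
Expiry of referenced patent SV-927394:
  Base: filing + 18 years → 15 June 1998.
  Clinical Review Extension: 1274 days claimed exceeds the 961-day cap, so +961 days → 31 January 2001.
Terminal disclaimer: SV-977206 expires on the earlier of 15 May 2001 and 31 January 2001.

2001-01-31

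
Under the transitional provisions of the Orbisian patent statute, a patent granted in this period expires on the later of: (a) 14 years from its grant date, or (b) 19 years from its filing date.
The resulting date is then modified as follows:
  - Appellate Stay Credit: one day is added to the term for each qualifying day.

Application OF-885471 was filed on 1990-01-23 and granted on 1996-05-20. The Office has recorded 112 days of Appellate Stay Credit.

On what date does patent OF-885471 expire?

(a) grant + 14 years → 20 May 2010.
(b) filing + 19 years → 23 January 2009.
Later of the two: 20 May 2010.
Appellate Stay Credit: +112 days → 9 September 2010.

September 9, 2010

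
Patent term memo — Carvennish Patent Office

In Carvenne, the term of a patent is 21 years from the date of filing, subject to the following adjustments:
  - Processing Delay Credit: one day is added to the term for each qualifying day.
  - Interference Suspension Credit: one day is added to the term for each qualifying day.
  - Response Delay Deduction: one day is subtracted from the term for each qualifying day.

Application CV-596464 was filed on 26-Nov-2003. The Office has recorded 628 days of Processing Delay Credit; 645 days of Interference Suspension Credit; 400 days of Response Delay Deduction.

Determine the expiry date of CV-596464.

Base term: filing date + 21 years → 26 November 2024.
Processing Delay Credit: +628 days → 16 August 2026.
Interference Suspension Credit: +645 days → 22 May 2028.
Response Delay Deduction: −400 days → 18 April 2027.

2027-04-18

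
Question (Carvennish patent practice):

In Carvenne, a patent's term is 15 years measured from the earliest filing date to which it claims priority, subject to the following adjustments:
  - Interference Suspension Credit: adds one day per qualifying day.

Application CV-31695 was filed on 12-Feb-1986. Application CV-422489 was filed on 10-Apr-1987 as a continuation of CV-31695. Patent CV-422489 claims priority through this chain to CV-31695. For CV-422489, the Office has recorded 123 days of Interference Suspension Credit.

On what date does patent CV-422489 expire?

2001-06-15

Earliest priority filing: 12 February 1986.
Base term: 12 February 1986 + 15 years → 12 February 2001.
Interference Suspension Credit: +123 days → 15 June 2001.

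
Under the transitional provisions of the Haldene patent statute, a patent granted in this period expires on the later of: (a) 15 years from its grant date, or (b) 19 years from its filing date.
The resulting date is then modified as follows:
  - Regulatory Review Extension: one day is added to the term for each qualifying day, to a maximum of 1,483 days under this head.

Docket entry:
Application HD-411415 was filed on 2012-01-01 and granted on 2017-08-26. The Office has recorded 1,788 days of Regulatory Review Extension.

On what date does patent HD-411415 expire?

(a) grant + 15 years → 26 August 2032.
(b) filing + 19 years → 1 January 2031.
Later of the two: 26 August 2032.
Regulatory Review Extension: 1788 days claimed exceeds the 1483-day cap, so +1483 days → 17 September 2036.

September 17, 2036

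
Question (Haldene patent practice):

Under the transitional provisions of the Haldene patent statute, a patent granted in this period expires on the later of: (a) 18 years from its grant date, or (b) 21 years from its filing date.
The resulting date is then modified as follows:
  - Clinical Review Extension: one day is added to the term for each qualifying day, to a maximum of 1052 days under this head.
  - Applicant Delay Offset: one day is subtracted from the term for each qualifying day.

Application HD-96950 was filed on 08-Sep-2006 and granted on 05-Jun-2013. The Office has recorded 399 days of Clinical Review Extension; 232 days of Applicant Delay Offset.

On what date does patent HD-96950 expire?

(a) grant + 18 years → 5 June 2031.
(b) filing + 21 years → 8 September 2027.
Later of the two: 5 June 2031.
Clinical Review Extension: 399 days (within the 1052-day cap) → +399 days → 8 July 2032.
Applicant Delay Offset: −232 days → 19 November 2031.

November 19, 2031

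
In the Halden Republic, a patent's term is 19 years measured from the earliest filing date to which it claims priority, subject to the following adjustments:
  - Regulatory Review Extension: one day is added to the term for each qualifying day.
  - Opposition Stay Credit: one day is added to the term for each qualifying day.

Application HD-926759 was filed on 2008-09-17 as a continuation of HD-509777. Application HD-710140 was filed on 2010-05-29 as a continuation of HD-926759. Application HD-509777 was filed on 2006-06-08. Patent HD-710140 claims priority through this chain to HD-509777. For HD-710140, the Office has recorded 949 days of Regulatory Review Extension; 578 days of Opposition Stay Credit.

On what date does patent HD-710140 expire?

Earliest priority filing: 8 June 2006.
Base term: 8 June 2006 + 19 years → 8 June 2025.
Regulatory Review Extension: +949 days → 13 January 2028.
Opposition Stay Credit: +578 days → 13 August 2029.

2029-08-13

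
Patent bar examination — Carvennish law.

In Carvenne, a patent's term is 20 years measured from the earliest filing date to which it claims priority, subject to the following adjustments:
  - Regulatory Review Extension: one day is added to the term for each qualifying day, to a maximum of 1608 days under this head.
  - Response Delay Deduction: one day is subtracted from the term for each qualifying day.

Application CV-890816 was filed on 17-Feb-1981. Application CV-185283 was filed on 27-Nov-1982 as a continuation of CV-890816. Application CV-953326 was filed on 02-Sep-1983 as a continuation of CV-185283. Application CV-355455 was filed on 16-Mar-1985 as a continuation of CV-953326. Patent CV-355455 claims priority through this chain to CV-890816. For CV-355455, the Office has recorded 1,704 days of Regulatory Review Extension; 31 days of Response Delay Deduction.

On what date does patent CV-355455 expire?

2005-06-13

Earliest priority filing: 17 February 1981.
Base term: 17 February 1981 + 20 years → 17 February 2001.
Regulatory Review Extension: 1704 days claimed exceeds the 1608-day cap, so +1608 days → 14 July 2005.
Response Delay Deduction: −31 days → 13 June 2005.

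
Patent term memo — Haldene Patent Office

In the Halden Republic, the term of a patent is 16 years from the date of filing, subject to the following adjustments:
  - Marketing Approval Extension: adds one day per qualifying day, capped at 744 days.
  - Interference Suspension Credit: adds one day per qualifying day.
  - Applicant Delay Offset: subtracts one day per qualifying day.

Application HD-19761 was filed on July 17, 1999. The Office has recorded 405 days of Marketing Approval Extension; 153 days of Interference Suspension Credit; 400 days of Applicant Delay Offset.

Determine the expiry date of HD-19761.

2015-12-22

Base term: filing date + 16 years → 17 July 2015.
Marketing Approval Extension: 405 days (within the 744-day cap) → +405 days → 25 August 2016.
Interference Suspension Credit: +153 days → 25 January 2017.
Applicant Delay Offset: −400 days → 22 December 2015.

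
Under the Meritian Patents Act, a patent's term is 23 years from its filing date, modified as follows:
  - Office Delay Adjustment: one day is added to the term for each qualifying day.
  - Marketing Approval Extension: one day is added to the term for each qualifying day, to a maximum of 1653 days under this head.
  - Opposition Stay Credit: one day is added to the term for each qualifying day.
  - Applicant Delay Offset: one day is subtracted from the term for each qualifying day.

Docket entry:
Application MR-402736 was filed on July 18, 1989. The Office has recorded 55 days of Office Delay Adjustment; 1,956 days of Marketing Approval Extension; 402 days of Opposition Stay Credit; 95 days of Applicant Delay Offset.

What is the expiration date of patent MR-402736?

2018-01-23

Base term: filing date + 23 years → 18 July 2012.
Office Delay Adjustment: +55 days → 11 September 2012.
Marketing Approval Extension: 1956 days claimed exceeds the 1653-day cap, so +1653 days → 22 March 2017.
Opposition Stay Credit: +402 days → 28 April 2018.
Applicant Delay Offset: −95 days → 23 January 2018.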